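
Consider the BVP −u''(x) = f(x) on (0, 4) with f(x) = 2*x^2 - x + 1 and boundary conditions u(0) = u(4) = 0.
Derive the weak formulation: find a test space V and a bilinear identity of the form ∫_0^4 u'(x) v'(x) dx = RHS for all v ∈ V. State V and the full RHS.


V = H^1_0(0, 4) (so v(0) = v(4) = 0); weak form: ∫_0^4 u'v' dx = ∫_0^4 (2*x^2 - x + 1) v dx for all v ∈ V.

Multiply both sides by a test function v and integrate from 0 to 4:
  ∫_0^4 −u''(x) v(x) dx = ∫_0^4 f(x) v(x) dx.
Integrate the LHS by parts once:
  ∫_0^4 −u'' v dx = −[u'(x) v(x)]_0^4 + ∫_0^4 u'(x) v'(x) dx.
Thus ∫_0^4 u'(x) v'(x) dx = ∫_0^4 f(x) v(x) dx + [u'(x) v(x)]_0^4.
Choose V so that boundary terms are either known or forced to vanish.
u is Dirichlet: u(0) = u(4) = 0. Let V = H^1_0(0, 4); then v(0) = v(4) = 0, and [u' v]_0^4 = 0.
Weak formulation: find u (satisfying any essential BC) such that ∫_0^4 u'(x) v'(x) dx = ∫_0^4 f v dx for all v ∈ V.
Substituting f(x) = 2*x^2 - x + 1, the right-hand side is ∫_0^4 (2*x^2 - x + 1) v dx.


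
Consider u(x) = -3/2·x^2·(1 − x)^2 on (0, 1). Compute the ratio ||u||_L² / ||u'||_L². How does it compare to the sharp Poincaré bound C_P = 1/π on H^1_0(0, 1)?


||u||_L² / ||u'||_L² = sqrt(3)/6 < C_P = 1/π.

u(x) = -3/2·x^2·(1 − x)^2, so u'(x) = 3*x*(x*(1 - x) - (x - 1)^2).
u(x) = -3/2·x^2·(1 − x)^2 vanishes at x = 0 and x = 1, so u ∈ H^1_0(0, 1). Differentiate via the product rule and integrate the resulting polynomials term by term.
  ∫_0^1 u² dx = ∫_0^1 (9*x^8/4 - 9*x^7 + 27*x^6/2 - 9*x^5 + 9*x^4/4) dx. Term by term:
    ∫_0^1 9*x^8/4 dx = 1/4;  ∫_0^1 -9*x^7 dx = -9/8;  ∫_0^1 27*x^6/2 dx = 27/14;
    ∫_0^1 -9*x^5 dx = -3/2;  ∫_0^1 9*x^4/4 dx = 9/20.
  Sum: 1/4 − 9/8 + 27/14 − 3/2 + 9/20 = 1/280.
  ∫_0^1 (u')² dx = ∫_0^1 (36*x^6 - 108*x^5 + 117*x^4 - 54*x^3 + 9*x^2) dx. Term by term:
    ∫_0^1 36*x^6 dx = 36/7;  ∫_0^1 -108*x^5 dx = -18;  ∫_0^1 117*x^4 dx = 117/5;
    ∫_0^1 -54*x^3 dx = -27/2;  ∫_0^1 9*x^2 dx = 3.
  Sum: 36/7 − 18 + 117/5 − 27/2 + 3 = 3/70.
∫_0^1 u² dx = 1/280, so ||u||_L² = sqrt(70)/140.
∫_0^1 (u')² dx = 3/70, so ||u'||_L² = sqrt(210)/70.
Ratio ||u||_L² / ||u'||_L² = sqrt(3)/6.
Sharp Poincaré constant on H^1_0(0, 1) is C_P = L/π = 1/π, achieved by sin(π·x).
A polynomial bump cannot attain the sharp Poincaré constant (only the first sine eigenfunction does), so the ratio is strictly less than C_P, consistent with ||u||_L² ≤ C_P ||u'||_L².


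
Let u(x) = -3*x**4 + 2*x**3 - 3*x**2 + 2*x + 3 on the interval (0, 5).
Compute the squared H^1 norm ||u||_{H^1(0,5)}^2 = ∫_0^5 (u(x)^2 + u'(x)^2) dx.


||u||_{H^1}^2 = 120847555/42

The H^1 norm (squared) on an interval (0, L) is
  ||u||_{H^1}^2 = ∫_0^L u(x)^2 dx + ∫_0^L u'(x)^2 dx.
Compute u'(x) = -12*x**3 + 6*x**2 - 6*x + 2.
Then u(x)^2 = 9*x**8 - 12*x**7 + 22*x**6 - 24*x**5 - x**4 - 14*x**2 + 12*x + 9 and u'(x)^2 = 144*x**6 - 144*x**5 + 180*x**4 - 120*x**3 + 60*x**2 - 24*x + 4.
Integrate each monomial from 0 to 5 using ∫_0^5 c·x^n dx = c·5^(n+1)/(n+1):
  ∫_0^5 u(x)^2 dx = ∫_0^5 (9*x^8 - 12*x^7 + 22*x^6 - 24*x^5 - x^4 - 14*x^2 + 12*x + 9) dx. Term by term:
    ∫_0^5 9*x^8 dx = 1953125;  ∫_0^5 -12*x^7 dx = -1171875/2;  ∫_0^5 22*x^6 dx = 1718750/7;
    ∫_0^5 -24*x^5 dx = -62500;  ∫_0^5 -x^4 dx = -625;  ∫_0^5 -14*x^2 dx = -1750/3;
    ∫_0^5 12*x dx = 150;  ∫_0^5 9 dx = 45.
  Sum: 1953125 − 1171875/2 + 1718750/7 − 62500 − 625 − 1750/3 + 150 + 45 = 65066815/42.
  ∫_0^5 u'(x)^2 dx = ∫_0^5 (144*x^6 - 144*x^5 + 180*x^4 - 120*x^3 + 60*x^2 - 24*x + 4) dx. Term by term:
    ∫_0^5 144*x^6 dx = 11250000/7;  ∫_0^5 -144*x^5 dx = -375000;  ∫_0^5 180*x^4 dx = 112500;
    ∫_0^5 -120*x^3 dx = -18750;  ∫_0^5 60*x^2 dx = 2500;  ∫_0^5 -24*x dx = -300;
    ∫_0^5 4 dx = 20.
  Sum: 11250000/7 − 375000 + 112500 − 18750 + 2500 − 300 + 20 = 9296790/7.
Adding: ||u||_{H^1}^2 = 65066815/42 + 9296790/7 = 120847555/42.


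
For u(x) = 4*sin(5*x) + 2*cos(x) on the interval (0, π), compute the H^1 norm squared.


||u||_{H^1(0,π)}^2 = 212*π

u'(x) = -2*sin(x) + 20*cos(5*x).
Expand u² and (u')² and integrate term by term on (0, π), using: for integers n ≥ 1, ∫_0^π sin²(nx) dx = ∫_0^π cos²(nx) dx = π/2; for n ≠ n', ∫_0^π sin(nx)sin(n'x) dx = ∫_0^π cos(nx)cos(n'x) dx = 0; and by product-to-sum, ∫_0^π sin(nx)cos(n'x) dx = ½∫_0^π [sin((n+n')x) + sin((n−n')x)] dx, which is 0 when n+n' is even and 2n/(n²−n'²) when n+n' is odd (it need not vanish on (0, π)).
  u² squared terms: (2)²·∫cos(x)² dx = 4·π/2 = 2*π;  (4)²·∫sin(5x)² dx = 16·π/2 = 8*π.
  u² cross terms: 2·(2)·(4)·∫cos(x)·sin(5x) dx = 16·(0) = 0.
  So ∫_0^π u² dx = 2*π + 8*π + 0 = 10*π.
  (u')² squared terms: (-2)²·∫sin(x)² dx = 4·π/2 = 2*π;  (20)²·∫cos(5x)² dx = 400·π/2 = 200*π.
  (u')² cross terms: 2·(-2)·(20)·∫sin(x)·cos(5x) dx = -80·(0) = 0.
  So ∫_0^π (u')² dx = 2*π + 200*π + 0 = 202*π.
||u||_{H^1}^2 = (10*π) + (202*π) = 212*π.


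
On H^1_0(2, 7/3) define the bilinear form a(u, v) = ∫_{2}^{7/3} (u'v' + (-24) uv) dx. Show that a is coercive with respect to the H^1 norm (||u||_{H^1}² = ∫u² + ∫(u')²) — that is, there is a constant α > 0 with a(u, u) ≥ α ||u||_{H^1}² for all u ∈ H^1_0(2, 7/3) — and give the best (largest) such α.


α = 3*(-8 + 3*π^2)/(1 + 9*π^2)

Coercivity of a(·,·) on H^1_0(2, 7/3) means a(u, u) ≥ α ||u||_{H^1}² for every u ∈ H^1_0.
The interval has length L = 1/3, and Poincaré/coercivity depend only on L. Here a(u, u) = ∫(u')² + (-24)·∫u².
Here c = -24 < 0 with |c| < (π/L)² = 9*π^2, so coercivity still holds. The condition a(u,u) ≥ α||u||_{H^1}² reads (1−α)∫(u')² ≥ (α−c)∫u². Any admissible α is ≤ 1 (rapidly oscillating u have ∫u²/∫(u')² → 0), and α = 1 would force 0 ≥ (1−c)∫u², impossible since c < 1; so 1−α > 0. By the sharp Poincaré inequality on H^1_0 of an interval of length L, ∫(u')² ≥ (π/L)²∫u² with equality for the first sine mode sin(π(x−x₀)/L) (x₀ the left endpoint), so the inequality holds for all u iff (1−α)(π/L)² ≥ α − c, i.e. α ≤ ((π/L)² + c)/((π/L)² + 1) = (1 + c(L/π)²)/(1 + (L/π)²). (Direct route, valid since c ≤ 0: Poincaré gives c∫u² ≥ c(L/π)²∫(u')², so a(u,u) ≥ (1 + c(L/π)²)∫(u')², while ||u||_{H^1}² ≤ (1 + (L/π)²)∫(u')²; dividing yields the same α.) With (π/L)² = 9*π^2 and c = -24, the largest admissible constant is α = ((π/L)² + c)/((π/L)² + 1).
Simplifying, α = 3*(-8 + 3*π^2)/(1 + 9*π^2).


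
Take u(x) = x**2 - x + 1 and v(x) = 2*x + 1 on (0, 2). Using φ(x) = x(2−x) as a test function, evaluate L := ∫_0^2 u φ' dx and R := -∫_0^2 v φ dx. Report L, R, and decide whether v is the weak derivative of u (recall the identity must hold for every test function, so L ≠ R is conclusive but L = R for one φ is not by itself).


LHS = -4/3, RHS = -4. No, v is not the weak derivative of u.

u(x) = x**2 - x + 1, classical derivative u'(x) = 2*x - 1.
φ(x) = x(2−x), so φ'(x) = 2 - 2*x.
Note φ(0) = φ(2) = 0, so the boundary term u·φ vanishes.
LHS = ∫_0^2 u(x) φ'(x) dx = ∫_0^2 (-2*x^3 + 4*x^2 - 4*x + 2) dx. Term by term:
  ∫_0^2 -2*x^3 dx = -8;  ∫_0^2 4*x^2 dx = 32/3;  ∫_0^2 -4*x dx = -8;
  ∫_0^2 2 dx = 4.
Sum: -8 + 32/3 − 8 + 4 = -4/3.
So LHS = -4/3.
∫_0^2 v(x) φ(x) dx = ∫_0^2 (-2*x^3 + 3*x^2 + 2*x) dx. Term by term:
  ∫_0^2 -2*x^3 dx = -8;  ∫_0^2 3*x^2 dx = 8;  ∫_0^2 2*x dx = 4.
Sum: -8 + 8 + 4 = 4.
So RHS = -∫_0^2 v(x) φ(x) dx = -4.
LHS − RHS = 8/3 ≠ 0, so the identity fails.
(For a valid weak derivative the identity must hold for EVERY test function, in particular this one. The failure shows v is NOT the weak derivative of u.)
Correct weak derivative would be u'(x) = 2*x - 1.


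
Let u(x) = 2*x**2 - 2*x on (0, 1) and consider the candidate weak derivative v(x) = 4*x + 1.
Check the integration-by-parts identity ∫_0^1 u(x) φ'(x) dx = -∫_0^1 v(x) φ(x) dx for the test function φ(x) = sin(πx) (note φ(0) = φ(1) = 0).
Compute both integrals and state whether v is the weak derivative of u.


LHS = 0, RHS = -6/π. No, v is not the weak derivative of u.

u(x) = 2*x**2 - 2*x, classical derivative u'(x) = 4*x - 2.
φ(x) = sin(πx), so φ'(x) = π*cos(π*x).
Note φ(0) = φ(1) = 0, so the boundary term u·φ vanishes.
LHS = ∫_0^1 u(x) φ'(x) dx = ∫_0^1 (2*π*x^2*cos(π*x) - 2*π*x*cos(π*x)) dx. Term by term:
  ∫_0^1 -2*π*x*cos(π*x) dx = 4/π;  ∫_0^1 2*π*x^2*cos(π*x) dx = -4/π.
Sum: 4/π − 4/π = 0.
So LHS = 0.
∫_0^1 v(x) φ(x) dx = ∫_0^1 (4*x*sin(π*x) + sin(π*x)) dx. Term by term:
  ∫_0^1 4*x*sin(π*x) dx = 4/π;  ∫_0^1 sin(π*x) dx = 2/π.
Sum: 4/π + 2/π = 6/π.
So RHS = -∫_0^1 v(x) φ(x) dx = -6/π.
LHS − RHS = 6/π ≠ 0, so the identity fails.
(For a valid weak derivative the identity must hold for EVERY test function, in particular this one. The failure shows v is NOT the weak derivative of u.)
Correct weak derivative would be u'(x) = 4*x - 2.


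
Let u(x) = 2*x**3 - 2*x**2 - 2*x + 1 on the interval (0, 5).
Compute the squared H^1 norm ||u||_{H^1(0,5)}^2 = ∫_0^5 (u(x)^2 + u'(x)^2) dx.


||u||_{H^1}^2 = 798550/21

The H^1 norm (squared) on an interval (0, L) is
  ||u||_{H^1}^2 = ∫_0^L u(x)^2 dx + ∫_0^L u'(x)^2 dx.
Compute u'(x) = 6*x**2 - 4*x - 2.
Then u(x)^2 = 4*x**6 - 8*x**5 - 4*x**4 + 12*x**3 - 4*x + 1 and u'(x)^2 = 36*x**4 - 48*x**3 - 8*x**2 + 16*x + 4.
Integrate each monomial from 0 to 5 using ∫_0^5 c·x^n dx = c·5^(n+1)/(n+1):
  ∫_0^5 u(x)^2 dx = ∫_0^5 (4*x^6 - 8*x^5 - 4*x^4 + 12*x^3 - 4*x + 1) dx. Term by term:
    ∫_0^5 4*x^6 dx = 312500/7;  ∫_0^5 -8*x^5 dx = -62500/3;  ∫_0^5 -4*x^4 dx = -2500;
    ∫_0^5 12*x^3 dx = 1875;  ∫_0^5 -4*x dx = -50;  ∫_0^5 1 dx = 5.
  Sum: 312500/7 − 62500/3 − 2500 + 1875 − 50 + 5 = 485930/21.
  ∫_0^5 u'(x)^2 dx = ∫_0^5 (36*x^4 - 48*x^3 - 8*x^2 + 16*x + 4) dx. Term by term:
    ∫_0^5 36*x^4 dx = 22500;  ∫_0^5 -48*x^3 dx = -7500;  ∫_0^5 -8*x^2 dx = -1000/3;
    ∫_0^5 16*x dx = 200;  ∫_0^5 4 dx = 20.
  Sum: 22500 − 7500 − 1000/3 + 200 + 20 = 44660/3.
Adding: ||u||_{H^1}^2 = 485930/21 + 44660/3 = 798550/21.


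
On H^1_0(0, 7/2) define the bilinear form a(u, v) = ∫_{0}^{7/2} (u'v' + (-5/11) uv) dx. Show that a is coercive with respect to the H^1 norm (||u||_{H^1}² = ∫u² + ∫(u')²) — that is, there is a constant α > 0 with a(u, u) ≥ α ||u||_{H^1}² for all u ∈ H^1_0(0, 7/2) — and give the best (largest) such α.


α = (-245 + 44*π^2)/(11*(4*π^2 + 49))

Coercivity of a(·,·) on H^1_0(0, 7/2) means a(u, u) ≥ α ||u||_{H^1}² for every u ∈ H^1_0.
The interval has length L = 7/2, and Poincaré/coercivity depend only on L. Here a(u, u) = ∫(u')² + (-5/11)·∫u².
Here c = -5/11 < 0 with |c| < (π/L)² = 4*π^2/49, so coercivity still holds. The condition a(u,u) ≥ α||u||_{H^1}² reads (1−α)∫(u')² ≥ (α−c)∫u². Any admissible α is ≤ 1 (rapidly oscillating u have ∫u²/∫(u')² → 0), and α = 1 would force 0 ≥ (1−c)∫u², impossible since c < 1; so 1−α > 0. By the sharp Poincaré inequality on H^1_0 of an interval of length L, ∫(u')² ≥ (π/L)²∫u² with equality for the first sine mode sin(π(x−x₀)/L) (x₀ the left endpoint), so the inequality holds for all u iff (1−α)(π/L)² ≥ α − c, i.e. α ≤ ((π/L)² + c)/((π/L)² + 1) = (1 + c(L/π)²)/(1 + (L/π)²). (Direct route, valid since c ≤ 0: Poincaré gives c∫u² ≥ c(L/π)²∫(u')², so a(u,u) ≥ (1 + c(L/π)²)∫(u')², while ||u||_{H^1}² ≤ (1 + (L/π)²)∫(u')²; dividing yields the same α.) With (π/L)² = 4*π^2/49 and c = -5/11, the largest admissible constant is α = ((π/L)² + c)/((π/L)² + 1).
Simplifying, α = (-245 + 44*π^2)/(11*(4*π^2 + 49)).


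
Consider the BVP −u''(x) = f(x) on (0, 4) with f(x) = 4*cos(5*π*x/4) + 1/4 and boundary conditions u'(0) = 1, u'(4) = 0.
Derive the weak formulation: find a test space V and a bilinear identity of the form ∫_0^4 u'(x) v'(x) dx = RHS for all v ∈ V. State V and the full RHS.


V = H^1(0, 4) (v unrestricted at boundary; u is determined up to an additive constant); weak form: ∫_0^4 u'v' dx = ∫_0^4 (4*cos(5*π*x/4) + 1/4) v dx − v(0) for all v ∈ V.

Multiply both sides by a test function v and integrate from 0 to 4:
  ∫_0^4 −u''(x) v(x) dx = ∫_0^4 f(x) v(x) dx.
Integrate the LHS by parts once:
  ∫_0^4 −u'' v dx = −[u'(x) v(x)]_0^4 + ∫_0^4 u'(x) v'(x) dx.
Thus ∫_0^4 u'(x) v'(x) dx = ∫_0^4 f(x) v(x) dx + [u'(x) v(x)]_0^4.
Choose V so that boundary terms are either known or forced to vanish.
u has inhomogeneous Neumann u'(0) = 1, u'(4) = 0. [u' v]_0^4 = (0)·v(4) − (1)·v(0) = − v(0). Take V = H^1(0, 4); boundary term becomes part of RHS.
Weak formulation: find u (satisfying any essential BC) such that ∫_0^4 u'(x) v'(x) dx = ∫_0^4 f v dx − v(0) for all v ∈ V (Neumann data are natural BCs: they enter the RHS as boundary terms).
Substituting f(x) = 4*cos(5*π*x/4) + 1/4, the right-hand side is ∫_0^4 (4*cos(5*π*x/4) + 1/4) v dx − v(0).
Compatibility check (pure Neumann): taking v ≡ 1 ∈ V gives 0 = ∫_0^4 f dx + (0) − (1), i.e. ∫_0^4 f dx must equal u'(0) − u'(4) = 1. Indeed ∫_0^4 (4*cos(5*π*x/4) + 1/4) dx = 1, so the data are compatible. The solution is then unique only up to an additive constant (fix it e.g. by requiring ∫_0^4 u dx = 0).


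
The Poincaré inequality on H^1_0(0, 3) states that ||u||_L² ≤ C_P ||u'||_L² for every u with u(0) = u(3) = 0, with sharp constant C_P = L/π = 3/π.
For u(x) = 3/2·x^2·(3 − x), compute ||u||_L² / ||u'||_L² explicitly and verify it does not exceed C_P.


||u||_L² / ||u'||_L² = 3*sqrt(14)/14 < C_P = 3/π.

u(x) = 3/2·x^2·(3 − x), so u'(x) = 9*x*(2 - x)/2.
u(x) = 3/2·x^2·(3 − x) vanishes at x = 0 and x = 3, so u ∈ H^1_0(0, 3). Differentiate via the product rule and integrate the resulting polynomials term by term.
  ∫_0^3 u² dx = ∫_0^3 (9*x^6/4 - 27*x^5/2 + 81*x^4/4) dx. Term by term:
    ∫_0^3 9*x^6/4 dx = 19683/28;  ∫_0^3 -27*x^5/2 dx = -6561/4;  ∫_0^3 81*x^4/4 dx = 19683/20.
  Sum: 19683/28 − 6561/4 + 19683/20 = 6561/140.
  ∫_0^3 (u')² dx = ∫_0^3 (81*x^4/4 - 81*x^3 + 81*x^2) dx. Term by term:
    ∫_0^3 81*x^4/4 dx = 19683/20;  ∫_0^3 -81*x^3 dx = -6561/4;  ∫_0^3 81*x^2 dx = 729.
  Sum: 19683/20 − 6561/4 + 729 = 729/10.
∫_0^3 u² dx = 6561/140, so ||u||_L² = 81*sqrt(35)/70.
∫_0^3 (u')² dx = 729/10, so ||u'||_L² = 27*sqrt(10)/10.
Ratio ||u||_L² / ||u'||_L² = 3*sqrt(14)/14.
Sharp Poincaré constant on H^1_0(0, 3) is C_P = L/π = 3/π, achieved by sin(π/3·x).
A polynomial bump cannot attain the sharp Poincaré constant (only the first sine eigenfunction does), so the ratio is strictly less than C_P, consistent with ||u||_L² ≤ C_P ||u'||_L².


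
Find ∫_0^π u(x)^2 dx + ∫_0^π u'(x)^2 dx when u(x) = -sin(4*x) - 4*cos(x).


||u||_{H^1(0,π)}^2 = 128/15 + 49*π/2

u'(x) = 4*sin(x) - 4*cos(4*x).
Expand u² and (u')² and integrate term by term on (0, π), using: for integers n ≥ 1, ∫_0^π sin²(nx) dx = ∫_0^π cos²(nx) dx = π/2; for n ≠ n', ∫_0^π sin(nx)sin(n'x) dx = ∫_0^π cos(nx)cos(n'x) dx = 0; and by product-to-sum, ∫_0^π sin(nx)cos(n'x) dx = ½∫_0^π [sin((n+n')x) + sin((n−n')x)] dx, which is 0 when n+n' is even and 2n/(n²−n'²) when n+n' is odd (it need not vanish on (0, π)).
  u² squared terms: (-1)²·∫sin(4x)² dx = 1·π/2 = π/2;  (-4)²·∫cos(x)² dx = 16·π/2 = 8*π.
  u² cross terms: 2·(-1)·(-4)·∫sin(4x)·cos(x) dx = 8·(8/15) = 64/15.
  So ∫_0^π u² dx = π/2 + 8*π + 64/15 = 64/15 + 17*π/2.
  (u')² squared terms: (-4)²·∫cos(4x)² dx = 16·π/2 = 8*π;  (4)²·∫sin(x)² dx = 16·π/2 = 8*π.
  (u')² cross terms: 2·(-4)·(4)·∫cos(4x)·sin(x) dx = -32·(-2/15) = 64/15.
  So ∫_0^π (u')² dx = 8*π + 8*π + 64/15 = 64/15 + 16*π.
||u||_{H^1}^2 = (64/15 + 17*π/2) + (64/15 + 16*π) = 128/15 + 49*π/2.


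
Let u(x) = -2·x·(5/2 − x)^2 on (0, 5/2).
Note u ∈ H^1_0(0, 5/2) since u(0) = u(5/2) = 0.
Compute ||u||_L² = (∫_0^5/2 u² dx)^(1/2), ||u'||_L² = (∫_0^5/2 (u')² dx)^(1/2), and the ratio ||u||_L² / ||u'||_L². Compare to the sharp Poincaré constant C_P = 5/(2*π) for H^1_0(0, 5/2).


||u||_L² / ||u'||_L² = 5*sqrt(14)/28 < C_P = 5/(2*π).

u(x) = -2·x·(5/2 − x)^2, so u'(x) = (5 - 6*x)*(x - 5/2).
u(x) = -2·x·(5/2 − x)^2 vanishes at x = 0 and x = 5/2, so u ∈ H^1_0(0, 5/2). Differentiate via the product rule and integrate the resulting polynomials term by term.
  ∫_0^5/2 u² dx = ∫_0^5/2 (4*x^6 - 40*x^5 + 150*x^4 - 250*x^3 + 625*x^2/4) dx. Term by term:
    ∫_0^5/2 4*x^6 dx = 78125/224;  ∫_0^5/2 -40*x^5 dx = -78125/48;  ∫_0^5/2 150*x^4 dx = 46875/16;
    ∫_0^5/2 -250*x^3 dx = -78125/32;  ∫_0^5/2 625*x^2/4 dx = 78125/96.
  Sum: 78125/224 − 78125/48 + 46875/16 − 78125/32 + 78125/96 = 15625/672.
  ∫_0^5/2 (u')² dx = ∫_0^5/2 (36*x^4 - 240*x^3 + 550*x^2 - 500*x + 625/4) dx. Term by term:
    ∫_0^5/2 36*x^4 dx = 5625/8;  ∫_0^5/2 -240*x^3 dx = -9375/4;  ∫_0^5/2 550*x^2 dx = 34375/12;
    ∫_0^5/2 -500*x dx = -3125/2;  ∫_0^5/2 625/4 dx = 3125/8.
  Sum: 5625/8 − 9375/4 + 34375/12 − 3125/2 + 3125/8 = 625/12.
∫_0^5/2 u² dx = 15625/672, so ||u||_L² = 125*sqrt(42)/168.
∫_0^5/2 (u')² dx = 625/12, so ||u'||_L² = 25*sqrt(3)/6.
Ratio ||u||_L² / ||u'||_L² = 5*sqrt(14)/28.
Sharp Poincaré constant on H^1_0(0, 5/2) is C_P = L/π = 5/(2*π), achieved by sin(2*π/5·x).
A polynomial bump cannot attain the sharp Poincaré constant (only the first sine eigenfunction does), so the ratio is strictly less than C_P, consistent with ||u||_L² ≤ C_P ||u'||_L².


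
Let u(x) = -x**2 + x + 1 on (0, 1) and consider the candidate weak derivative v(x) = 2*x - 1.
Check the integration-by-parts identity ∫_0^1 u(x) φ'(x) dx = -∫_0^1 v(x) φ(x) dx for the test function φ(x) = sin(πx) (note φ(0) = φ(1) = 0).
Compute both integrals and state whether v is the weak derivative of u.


LHS = 0, RHS = 0. No, v is not the weak derivative of u.

u(x) = -x**2 + x + 1, classical derivative u'(x) = 1 - 2*x.
φ(x) = sin(πx), so φ'(x) = π*cos(π*x).
Note φ(0) = φ(1) = 0, so the boundary term u·φ vanishes.
LHS = ∫_0^1 u(x) φ'(x) dx = ∫_0^1 (-π*x^2*cos(π*x) + π*x*cos(π*x) + π*cos(π*x)) dx. Term by term:
  ∫_0^1 π*cos(π*x) dx = 0;  ∫_0^1 π*x*cos(π*x) dx = -2/π;  ∫_0^1 -π*x^2*cos(π*x) dx = 2/π.
Sum: 0 − 2/π + 2/π = 0.
So LHS = 0.
∫_0^1 v(x) φ(x) dx = ∫_0^1 (2*x*sin(π*x) - sin(π*x)) dx. Term by term:
  ∫_0^1 -sin(π*x) dx = -2/π;  ∫_0^1 2*x*sin(π*x) dx = 2/π.
Sum: -2/π + 2/π = 0.
So RHS = -∫_0^1 v(x) φ(x) dx = 0.
LHS = RHS, so the identity holds for this particular φ. But this is necessary, not sufficient: a weak derivative must satisfy the identity for EVERY test function in C_c^∞(0, 1).
Here u is smooth, so its weak derivative equals its classical derivative u'(x) = 1 - 2*x. Since v(x) = 2*x - 1 ≠ u'(x), v is NOT the weak derivative of u — the agreement for this single φ is a coincidence (the difference v − u' happens to be L²-orthogonal to this φ).


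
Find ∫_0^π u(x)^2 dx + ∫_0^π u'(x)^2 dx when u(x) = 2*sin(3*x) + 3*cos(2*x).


||u||_{H^1(0,π)}^2 = 72 + 85*π/2

u'(x) = -6*sin(2*x) + 6*cos(3*x).
Expand u² and (u')² and integrate term by term on (0, π), using: for integers n ≥ 1, ∫_0^π sin²(nx) dx = ∫_0^π cos²(nx) dx = π/2; for n ≠ n', ∫_0^π sin(nx)sin(n'x) dx = ∫_0^π cos(nx)cos(n'x) dx = 0; and by product-to-sum, ∫_0^π sin(nx)cos(n'x) dx = ½∫_0^π [sin((n+n')x) + sin((n−n')x)] dx, which is 0 when n+n' is even and 2n/(n²−n'²) when n+n' is odd (it need not vanish on (0, π)).
  u² squared terms: (2)²·∫sin(3x)² dx = 4·π/2 = 2*π;  (3)²·∫cos(2x)² dx = 9·π/2 = 9*π/2.
  u² cross terms: 2·(2)·(3)·∫sin(3x)·cos(2x) dx = 12·(6/5) = 72/5.
  So ∫_0^π u² dx = 2*π + 9*π/2 + 72/5 = 72/5 + 13*π/2.
  (u')² squared terms: (-6)²·∫sin(2x)² dx = 36·π/2 = 18*π;  (6)²·∫cos(3x)² dx = 36·π/2 = 18*π.
  (u')² cross terms: 2·(-6)·(6)·∫sin(2x)·cos(3x) dx = -72·(-4/5) = 288/5.
  So ∫_0^π (u')² dx = 18*π + 18*π + 288/5 = 288/5 + 36*π.
||u||_{H^1}^2 = (72/5 + 13*π/2) + (288/5 + 36*π) = 72 + 85*π/2.


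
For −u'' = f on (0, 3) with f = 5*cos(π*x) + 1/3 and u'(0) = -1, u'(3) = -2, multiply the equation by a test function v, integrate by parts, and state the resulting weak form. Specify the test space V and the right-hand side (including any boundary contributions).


V = H^1(0, 3) (v unrestricted at boundary; u is determined up to an additive constant); weak form: ∫_0^3 u'v' dx = ∫_0^3 (5*cos(π*x) + 1/3) v dx − 2·v(3) + v(0) for all v ∈ V.

Multiply both sides by a test function v and integrate from 0 to 3:
  ∫_0^3 −u''(x) v(x) dx = ∫_0^3 f(x) v(x) dx.
Integrate the LHS by parts once:
  ∫_0^3 −u'' v dx = −[u'(x) v(x)]_0^3 + ∫_0^3 u'(x) v'(x) dx.
Thus ∫_0^3 u'(x) v'(x) dx = ∫_0^3 f(x) v(x) dx + [u'(x) v(x)]_0^3.
Choose V so that boundary terms are either known or forced to vanish.
u has inhomogeneous Neumann u'(0) = -1, u'(3) = -2. [u' v]_0^3 = (-2)·v(3) − (-1)·v(0) = − 2·v(3) + v(0). Take V = H^1(0, 3); boundary term becomes part of RHS.
Weak formulation: find u (satisfying any essential BC) such that ∫_0^3 u'(x) v'(x) dx = ∫_0^3 f v dx − 2·v(3) + v(0) for all v ∈ V (Neumann data are natural BCs: they enter the RHS as boundary terms).
Substituting f(x) = 5*cos(π*x) + 1/3, the right-hand side is ∫_0^3 (5*cos(π*x) + 1/3) v dx − 2·v(3) + v(0).
Compatibility check (pure Neumann): taking v ≡ 1 ∈ V gives 0 = ∫_0^3 f dx + (-2) − (-1), i.e. ∫_0^3 f dx must equal u'(0) − u'(3) = 1. Indeed ∫_0^3 (5*cos(π*x) + 1/3) dx = 1, so the data are compatible. The solution is then unique only up to an additive constant (fix it e.g. by requiring ∫_0^3 u dx = 0).


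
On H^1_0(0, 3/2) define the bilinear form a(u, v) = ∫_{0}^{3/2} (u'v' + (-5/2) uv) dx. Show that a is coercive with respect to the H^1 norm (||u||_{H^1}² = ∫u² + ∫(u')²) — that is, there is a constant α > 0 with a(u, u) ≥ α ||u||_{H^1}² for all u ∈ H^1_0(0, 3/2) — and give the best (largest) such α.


α = (-45 + 8*π^2)/(2*(9 + 4*π^2))

Coercivity of a(·,·) on H^1_0(0, 3/2) means a(u, u) ≥ α ||u||_{H^1}² for every u ∈ H^1_0.
The interval has length L = 3/2, and Poincaré/coercivity depend only on L. Here a(u, u) = ∫(u')² + (-5/2)·∫u².
Here c = -5/2 < 0 with |c| < (π/L)² = 4*π^2/9, so coercivity still holds. The condition a(u,u) ≥ α||u||_{H^1}² reads (1−α)∫(u')² ≥ (α−c)∫u². Any admissible α is ≤ 1 (rapidly oscillating u have ∫u²/∫(u')² → 0), and α = 1 would force 0 ≥ (1−c)∫u², impossible since c < 1; so 1−α > 0. By the sharp Poincaré inequality on H^1_0 of an interval of length L, ∫(u')² ≥ (π/L)²∫u² with equality for the first sine mode sin(π(x−x₀)/L) (x₀ the left endpoint), so the inequality holds for all u iff (1−α)(π/L)² ≥ α − c, i.e. α ≤ ((π/L)² + c)/((π/L)² + 1) = (1 + c(L/π)²)/(1 + (L/π)²). (Direct route, valid since c ≤ 0: Poincaré gives c∫u² ≥ c(L/π)²∫(u')², so a(u,u) ≥ (1 + c(L/π)²)∫(u')², while ||u||_{H^1}² ≤ (1 + (L/π)²)∫(u')²; dividing yields the same α.) With (π/L)² = 4*π^2/9 and c = -5/2, the largest admissible constant is α = ((π/L)² + c)/((π/L)² + 1).
Simplifying, α = (-45 + 8*π^2)/(2*(9 + 4*π^2)).


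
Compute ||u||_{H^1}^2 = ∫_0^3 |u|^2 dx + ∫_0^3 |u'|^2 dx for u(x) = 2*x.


||u||_{H^1}^2 = 48

The H^1 norm (squared) on an interval (0, L) is
  ||u||_{H^1}^2 = ∫_0^L u(x)^2 dx + ∫_0^L u'(x)^2 dx.
Compute u'(x) = 2.
Then u(x)^2 = 4*x**2 and u'(x)^2 = 4.
Integrate each monomial from 0 to 3 using ∫_0^3 c·x^n dx = c·3^(n+1)/(n+1):
  ∫_0^3 u(x)^2 dx = ∫_0^3 (4*x^2) dx. Term by term:
    ∫_0^3 4*x^2 dx = 36.
  ∫_0^3 u'(x)^2 dx = ∫_0^3 (4) dx. Term by term:
    ∫_0^3 4 dx = 12.
Adding: ||u||_{H^1}^2 = 36 + 12 = 48.


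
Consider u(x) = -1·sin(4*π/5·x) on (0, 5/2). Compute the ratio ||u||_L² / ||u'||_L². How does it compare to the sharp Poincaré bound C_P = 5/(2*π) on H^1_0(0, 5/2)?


||u||_L² / ||u'||_L² = 5/(4*π) < C_P = 5/(2*π).

u(x) = -1·sin(4*π/5·x), so u'(x) = -4*π*cos(4*π*x/5)/5.
Writing u(x) = A·sin(kπx/L) with A = -1 and k = 2, use ∫_0^L sin²(kπx/L) dx = L/2 and ∫_0^L cos²(kπx/L) dx = L/2.
u² = 1·sin²(4*π/5·x) and (u')² = 16*π^2/25·cos²(4*π/5·x), and each of sin², cos² integrates to L/2 = 5/4 over (0, 5/2).
∫_0^5/2 u² dx = 5/4, so ||u||_L² = sqrt(5)/2.
∫_0^5/2 (u')² dx = 4*π^2/5, so ||u'||_L² = 2*sqrt(5)*π/5.
Ratio ||u||_L² / ||u'||_L² = 5/(4*π).
Sharp Poincaré constant on H^1_0(0, 5/2) is C_P = L/π = 5/(2*π), achieved by sin(2*π/5·x).
This is the k = 2 harmonic; the ratio L/(kπ) is strictly less than C_P = L/π, consistent with the sharp inequality ||u||_L² ≤ C_P ||u'||_L².


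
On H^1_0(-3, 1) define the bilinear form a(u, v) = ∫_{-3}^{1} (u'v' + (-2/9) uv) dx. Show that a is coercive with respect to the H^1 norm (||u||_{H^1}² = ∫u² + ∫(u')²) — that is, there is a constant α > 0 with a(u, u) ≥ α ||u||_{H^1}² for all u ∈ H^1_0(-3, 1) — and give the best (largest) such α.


α = (-32/9 + π^2)/(π^2 + 16)

Coercivity of a(·,·) on H^1_0(-3, 1) means a(u, u) ≥ α ||u||_{H^1}² for every u ∈ H^1_0.
The interval has length L = 4, and Poincaré/coercivity depend only on L. Here a(u, u) = ∫(u')² + (-2/9)·∫u².
Here c = -2/9 < 0 with |c| < (π/L)² = π^2/16, so coercivity still holds. The condition a(u,u) ≥ α||u||_{H^1}² reads (1−α)∫(u')² ≥ (α−c)∫u². Any admissible α is ≤ 1 (rapidly oscillating u have ∫u²/∫(u')² → 0), and α = 1 would force 0 ≥ (1−c)∫u², impossible since c < 1; so 1−α > 0. By the sharp Poincaré inequality on H^1_0 of an interval of length L, ∫(u')² ≥ (π/L)²∫u² with equality for the first sine mode sin(π(x−x₀)/L) (x₀ the left endpoint), so the inequality holds for all u iff (1−α)(π/L)² ≥ α − c, i.e. α ≤ ((π/L)² + c)/((π/L)² + 1) = (1 + c(L/π)²)/(1 + (L/π)²). (Direct route, valid since c ≤ 0: Poincaré gives c∫u² ≥ c(L/π)²∫(u')², so a(u,u) ≥ (1 + c(L/π)²)∫(u')², while ||u||_{H^1}² ≤ (1 + (L/π)²)∫(u')²; dividing yields the same α.) With (π/L)² = π^2/16 and c = -2/9, the largest admissible constant is α = ((π/L)² + c)/((π/L)² + 1).
Simplifying, α = (-32/9 + π^2)/(π^2 + 16).


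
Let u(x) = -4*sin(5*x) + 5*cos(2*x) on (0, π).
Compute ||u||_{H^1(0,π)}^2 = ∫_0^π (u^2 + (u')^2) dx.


||u||_{H^1(0,π)}^2 = -2000/21 + 541*π/2

u'(x) = -10*sin(2*x) - 20*cos(5*x).
Expand u² and (u')² and integrate term by term on (0, π), using: for integers n ≥ 1, ∫_0^π sin²(nx) dx = ∫_0^π cos²(nx) dx = π/2; for n ≠ n', ∫_0^π sin(nx)sin(n'x) dx = ∫_0^π cos(nx)cos(n'x) dx = 0; and by product-to-sum, ∫_0^π sin(nx)cos(n'x) dx = ½∫_0^π [sin((n+n')x) + sin((n−n')x)] dx, which is 0 when n+n' is even and 2n/(n²−n'²) when n+n' is odd (it need not vanish on (0, π)).
  u² squared terms: (-4)²·∫sin(5x)² dx = 16·π/2 = 8*π;  (5)²·∫cos(2x)² dx = 25·π/2 = 25*π/2.
  u² cross terms: 2·(-4)·(5)·∫sin(5x)·cos(2x) dx = -40·(10/21) = -400/21.
  So ∫_0^π u² dx = 8*π + 25*π/2 − 400/21 = -400/21 + 41*π/2.
  (u')² squared terms: (-20)²·∫cos(5x)² dx = 400·π/2 = 200*π;  (-10)²·∫sin(2x)² dx = 100·π/2 = 50*π.
  (u')² cross terms: 2·(-20)·(-10)·∫cos(5x)·sin(2x) dx = 400·(-4/21) = -1600/21.
  So ∫_0^π (u')² dx = 200*π + 50*π − 1600/21 = -1600/21 + 250*π.
||u||_{H^1}^2 = (-400/21 + 41*π/2) + (-1600/21 + 250*π) = -2000/21 + 541*π/2.


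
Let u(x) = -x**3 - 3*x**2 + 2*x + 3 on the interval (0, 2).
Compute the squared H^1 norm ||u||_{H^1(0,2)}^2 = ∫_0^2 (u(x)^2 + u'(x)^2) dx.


||u||_{H^1}^2 = 28618/105

The H^1 norm (squared) on an interval (0, L) is
  ||u||_{H^1}^2 = ∫_0^L u(x)^2 dx + ∫_0^L u'(x)^2 dx.
Compute u'(x) = -3*x**2 - 6*x + 2.
Then u(x)^2 = x**6 + 6*x**5 + 5*x**4 - 18*x**3 - 14*x**2 + 12*x + 9 and u'(x)^2 = 9*x**4 + 36*x**3 + 24*x**2 - 24*x + 4.
Integrate each monomial from 0 to 2 using ∫_0^2 c·x^n dx = c·2^(n+1)/(n+1):
  ∫_0^2 u(x)^2 dx = ∫_0^2 (x^6 + 6*x^5 + 5*x^4 - 18*x^3 - 14*x^2 + 12*x + 9) dx. Term by term:
    ∫_0^2 x^6 dx = 128/7;  ∫_0^2 6*x^5 dx = 64;  ∫_0^2 5*x^4 dx = 32;
    ∫_0^2 -18*x^3 dx = -72;  ∫_0^2 -14*x^2 dx = -112/3;  ∫_0^2 12*x dx = 24;
    ∫_0^2 9 dx = 18.
  Sum: 128/7 + 64 + 32 − 72 − 112/3 + 24 + 18 = 986/21.
  ∫_0^2 u'(x)^2 dx = ∫_0^2 (9*x^4 + 36*x^3 + 24*x^2 - 24*x + 4) dx. Term by term:
    ∫_0^2 9*x^4 dx = 288/5;  ∫_0^2 36*x^3 dx = 144;  ∫_0^2 24*x^2 dx = 64;
    ∫_0^2 -24*x dx = -48;  ∫_0^2 4 dx = 8.
  Sum: 288/5 + 144 + 64 − 48 + 8 = 1128/5.
Adding: ||u||_{H^1}^2 = 986/21 + 1128/5 = 28618/105.


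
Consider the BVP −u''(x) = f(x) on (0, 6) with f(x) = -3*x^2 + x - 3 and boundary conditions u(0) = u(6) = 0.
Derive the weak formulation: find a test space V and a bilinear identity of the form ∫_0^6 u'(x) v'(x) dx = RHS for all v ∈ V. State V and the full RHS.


V = H^1_0(0, 6) (so v(0) = v(6) = 0); weak form: ∫_0^6 u'v' dx = ∫_0^6 (-3*x^2 + x - 3) v dx for all v ∈ V.

Multiply both sides by a test function v and integrate from 0 to 6:
  ∫_0^6 −u''(x) v(x) dx = ∫_0^6 f(x) v(x) dx.
Integrate the LHS by parts once:
  ∫_0^6 −u'' v dx = −[u'(x) v(x)]_0^6 + ∫_0^6 u'(x) v'(x) dx.
Thus ∫_0^6 u'(x) v'(x) dx = ∫_0^6 f(x) v(x) dx + [u'(x) v(x)]_0^6.
Choose V so that boundary terms are either known or forced to vanish.
u is Dirichlet: u(0) = u(6) = 0. Let V = H^1_0(0, 6); then v(0) = v(6) = 0, and [u' v]_0^6 = 0.
Weak formulation: find u (satisfying any essential BC) such that ∫_0^6 u'(x) v'(x) dx = ∫_0^6 f v dx for all v ∈ V.
Substituting f(x) = -3*x^2 + x - 3, the right-hand side is ∫_0^6 (-3*x^2 + x - 3) v dx.


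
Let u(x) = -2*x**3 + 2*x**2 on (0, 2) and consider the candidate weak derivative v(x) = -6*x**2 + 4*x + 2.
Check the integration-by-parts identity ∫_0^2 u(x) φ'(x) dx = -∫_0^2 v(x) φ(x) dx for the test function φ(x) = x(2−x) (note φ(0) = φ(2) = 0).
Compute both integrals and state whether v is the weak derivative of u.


LHS = 64/15, RHS = 8/5. No, v is not the weak derivative of u.

u(x) = -2*x**3 + 2*x**2, classical derivative u'(x) = -6*x**2 + 4*x.
φ(x) = x(2−x), so φ'(x) = 2 - 2*x.
Note φ(0) = φ(2) = 0, so the boundary term u·φ vanishes.
LHS = ∫_0^2 u(x) φ'(x) dx = ∫_0^2 (4*x^4 - 8*x^3 + 4*x^2) dx. Term by term:
  ∫_0^2 4*x^4 dx = 128/5;  ∫_0^2 -8*x^3 dx = -32;  ∫_0^2 4*x^2 dx = 32/3.
Sum: 128/5 − 32 + 32/3 = 64/15.
So LHS = 64/15.
∫_0^2 v(x) φ(x) dx = ∫_0^2 (6*x^4 - 16*x^3 + 6*x^2 + 4*x) dx. Term by term:
  ∫_0^2 6*x^4 dx = 192/5;  ∫_0^2 -16*x^3 dx = -64;  ∫_0^2 6*x^2 dx = 16;
  ∫_0^2 4*x dx = 8.
Sum: 192/5 − 64 + 16 + 8 = -8/5.
So RHS = -∫_0^2 v(x) φ(x) dx = 8/5.
LHS − RHS = 8/3 ≠ 0, so the identity fails.
(For a valid weak derivative the identity must hold for EVERY test function, in particular this one. The failure shows v is NOT the weak derivative of u.)
Correct weak derivative would be u'(x) = -6*x**2 + 4*x.


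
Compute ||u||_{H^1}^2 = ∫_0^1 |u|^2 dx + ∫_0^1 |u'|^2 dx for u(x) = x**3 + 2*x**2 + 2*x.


||u||_{H^1}^2 = 3662/105

The H^1 norm (squared) on an interval (0, L) is
  ||u||_{H^1}^2 = ∫_0^L u(x)^2 dx + ∫_0^L u'(x)^2 dx.
Compute u'(x) = 3*x**2 + 4*x + 2.
Then u(x)^2 = x**6 + 4*x**5 + 8*x**4 + 8*x**3 + 4*x**2 and u'(x)^2 = 9*x**4 + 24*x**3 + 28*x**2 + 16*x + 4.
Integrate each monomial from 0 to 1 using ∫_0^1 c·x^n dx = c·1^(n+1)/(n+1):
  ∫_0^1 u(x)^2 dx = ∫_0^1 (x^6 + 4*x^5 + 8*x^4 + 8*x^3 + 4*x^2) dx. Term by term:
    ∫_0^1 x^6 dx = 1/7;  ∫_0^1 4*x^5 dx = 2/3;  ∫_0^1 8*x^4 dx = 8/5;
    ∫_0^1 8*x^3 dx = 2;  ∫_0^1 4*x^2 dx = 4/3.
  Sum: 1/7 + 2/3 + 8/5 + 2 + 4/3 = 201/35.
  ∫_0^1 u'(x)^2 dx = ∫_0^1 (9*x^4 + 24*x^3 + 28*x^2 + 16*x + 4) dx. Term by term:
    ∫_0^1 9*x^4 dx = 9/5;  ∫_0^1 24*x^3 dx = 6;  ∫_0^1 28*x^2 dx = 28/3;
    ∫_0^1 16*x dx = 8;  ∫_0^1 4 dx = 4.
  Sum: 9/5 + 6 + 28/3 + 8 + 4 = 437/15.
Adding: ||u||_{H^1}^2 = 201/35 + 437/15 = 3662/105.


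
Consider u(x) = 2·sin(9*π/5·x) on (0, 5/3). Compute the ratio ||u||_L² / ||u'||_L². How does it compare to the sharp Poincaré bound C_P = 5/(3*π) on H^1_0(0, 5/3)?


||u||_L² / ||u'||_L² = 5/(9*π) < C_P = 5/(3*π).

u(x) = 2·sin(9*π/5·x), so u'(x) = 18*π*cos(9*π*x/5)/5.
Writing u(x) = A·sin(kπx/L) with A = 2 and k = 3, use ∫_0^L sin²(kπx/L) dx = L/2 and ∫_0^L cos²(kπx/L) dx = L/2.
u² = 4·sin²(9*π/5·x) and (u')² = 324*π^2/25·cos²(9*π/5·x), and each of sin², cos² integrates to L/2 = 5/6 over (0, 5/3).
∫_0^5/3 u² dx = 10/3, so ||u||_L² = sqrt(30)/3.
∫_0^5/3 (u')² dx = 54*π^2/5, so ||u'||_L² = 3*sqrt(30)*π/5.
Ratio ||u||_L² / ||u'||_L² = 5/(9*π).
Sharp Poincaré constant on H^1_0(0, 5/3) is C_P = L/π = 5/(3*π), achieved by sin(3*π/5·x).
This is the k = 3 harmonic; the ratio L/(kπ) is strictly less than C_P = L/π, consistent with the sharp inequality ||u||_L² ≤ C_P ||u'||_L².


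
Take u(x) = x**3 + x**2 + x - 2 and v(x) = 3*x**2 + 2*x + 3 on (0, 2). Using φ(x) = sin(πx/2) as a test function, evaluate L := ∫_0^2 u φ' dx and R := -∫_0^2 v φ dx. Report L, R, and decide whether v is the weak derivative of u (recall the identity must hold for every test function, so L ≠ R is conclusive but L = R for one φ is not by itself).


LHS = -36/π + 96/π^3, RHS = -44/π + 96/π^3. No, v is not the weak derivative of u.

u(x) = x**3 + x**2 + x - 2, classical derivative u'(x) = 3*x**2 + 2*x + 1.
φ(x) = sin(πx/2), so φ'(x) = π*cos(π*x/2)/2.
Note φ(0) = φ(2) = 0, so the boundary term u·φ vanishes.
LHS = ∫_0^2 u(x) φ'(x) dx = ∫_0^2 (π*x^3*cos(π*x/2)/2 + π*x^2*cos(π*x/2)/2 + π*x*cos(π*x/2)/2 - π*cos(π*x/2)) dx. Term by term:
  ∫_0^2 -π*cos(π*x/2) dx = 0;  ∫_0^2 π*x*cos(π*x/2)/2 dx = -4/π;  ∫_0^2 π*x^2*cos(π*x/2)/2 dx = -8/π;
  ∫_0^2 π*x^3*cos(π*x/2)/2 dx = -24/π + 96/π^3.
Sum: 0 − 4/π − 8/π + -24/π + 96/π^3 = -36/π + 96/π^3.
So LHS = -36/π + 96/π^3.
∫_0^2 v(x) φ(x) dx = ∫_0^2 (3*x^2*sin(π*x/2) + 2*x*sin(π*x/2) + 3*sin(π*x/2)) dx. Term by term:
  ∫_0^2 3*sin(π*x/2) dx = 12/π;  ∫_0^2 2*x*sin(π*x/2) dx = 8/π;  ∫_0^2 3*x^2*sin(π*x/2) dx = -96/π^3 + 24/π.
Sum: 12/π + 8/π + -96/π^3 + 24/π = -96/π^3 + 44/π.
So RHS = -∫_0^2 v(x) φ(x) dx = -44/π + 96/π^3.
LHS − RHS = 8/π ≠ 0, so the identity fails.
(For a valid weak derivative the identity must hold for EVERY test function, in particular this one. The failure shows v is NOT the weak derivative of u.)
Correct weak derivative would be u'(x) = 3*x**2 + 2*x + 1.


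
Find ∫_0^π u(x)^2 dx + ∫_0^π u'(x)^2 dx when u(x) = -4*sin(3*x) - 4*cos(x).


||u||_{H^1(0,π)}^2 = 96*π

u'(x) = 4*sin(x) - 12*cos(3*x).
Expand u² and (u')² and integrate term by term on (0, π), using: for integers n ≥ 1, ∫_0^π sin²(nx) dx = ∫_0^π cos²(nx) dx = π/2; for n ≠ n', ∫_0^π sin(nx)sin(n'x) dx = ∫_0^π cos(nx)cos(n'x) dx = 0; and by product-to-sum, ∫_0^π sin(nx)cos(n'x) dx = ½∫_0^π [sin((n+n')x) + sin((n−n')x)] dx, which is 0 when n+n' is even and 2n/(n²−n'²) when n+n' is odd (it need not vanish on (0, π)).
  u² squared terms: (-4)²·∫cos(x)² dx = 16·π/2 = 8*π;  (-4)²·∫sin(3x)² dx = 16·π/2 = 8*π.
  u² cross terms: 2·(-4)·(-4)·∫cos(x)·sin(3x) dx = 32·(0) = 0.
  So ∫_0^π u² dx = 8*π + 8*π + 0 = 16*π.
  (u')² squared terms: (-12)²·∫cos(3x)² dx = 144·π/2 = 72*π;  (4)²·∫sin(x)² dx = 16·π/2 = 8*π.
  (u')² cross terms: 2·(-12)·(4)·∫cos(3x)·sin(x) dx = -96·(0) = 0.
  So ∫_0^π (u')² dx = 72*π + 8*π + 0 = 80*π.
||u||_{H^1}^2 = (16*π) + (80*π) = 96*π.


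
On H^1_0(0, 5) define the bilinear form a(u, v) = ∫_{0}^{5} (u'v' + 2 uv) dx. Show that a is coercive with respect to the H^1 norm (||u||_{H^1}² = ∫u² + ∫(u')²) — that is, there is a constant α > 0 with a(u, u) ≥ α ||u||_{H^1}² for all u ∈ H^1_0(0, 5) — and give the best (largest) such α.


α = 1

Coercivity of a(·,·) on H^1_0(0, 5) means a(u, u) ≥ α ||u||_{H^1}² for every u ∈ H^1_0.
The interval has length L = 5, and Poincaré/coercivity depend only on L. Here a(u, u) = ∫(u')² + (2)·∫u².
Here c = 2 ≥ 1, so a(u,u) = ∫(u')² + c∫u² ≥ ∫(u')² + ∫u² = ||u||_{H^1}², i.e. α = 1 works. No larger α is possible: a(u,u) ≥ α||u||_{H^1}² means (1−α)∫(u')² ≥ (α−c)∫u², and for the modes u_n = sin(nπ(x−x₀)/L) (x₀ the left endpoint) one has ∫u_n²/∫(u_n')² = (L/(nπ))² → 0, so a(u_n,u_n)/||u_n||_{H^1}² → 1. Hence the optimal constant is α = 1.
Therefore α = 1.


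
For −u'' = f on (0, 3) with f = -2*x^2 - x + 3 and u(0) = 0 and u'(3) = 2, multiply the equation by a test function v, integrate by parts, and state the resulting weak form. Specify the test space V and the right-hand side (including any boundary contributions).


V = {v ∈ H^1(0, 3) : v(0) = 0} (test functions vanish at x = 0 where u is specified); weak form: ∫_0^3 u'v' dx = ∫_0^3 (-2*x^2 - x + 3) v dx + 2·v(3) for all v ∈ V.

Multiply both sides by a test function v and integrate from 0 to 3:
  ∫_0^3 −u''(x) v(x) dx = ∫_0^3 f(x) v(x) dx.
Integrate the LHS by parts once:
  ∫_0^3 −u'' v dx = −[u'(x) v(x)]_0^3 + ∫_0^3 u'(x) v'(x) dx.
Thus ∫_0^3 u'(x) v'(x) dx = ∫_0^3 f(x) v(x) dx + [u'(x) v(x)]_0^3.
Choose V so that boundary terms are either known or forced to vanish.
Mixed BC: u(0) = 0 (Dirichlet) and u'(3) = 2 (Neumann). Define V = {v ∈ H^1(0, 3) : v(0) = 0}. Then [u' v]_0^3 = u'(3)·v(3) − u'(0)·0 = 2·v(3).
Weak formulation: find u (satisfying any essential BC) such that ∫_0^3 u'(x) v'(x) dx = ∫_0^3 f v dx + 2·v(3) for all v ∈ V (Dirichlet at 0 absorbed into V; Neumann datum at x = 3 contributes the boundary term).
Substituting f(x) = -2*x^2 - x + 3, the right-hand side is ∫_0^3 (-2*x^2 - x + 3) v dx + 2·v(3).


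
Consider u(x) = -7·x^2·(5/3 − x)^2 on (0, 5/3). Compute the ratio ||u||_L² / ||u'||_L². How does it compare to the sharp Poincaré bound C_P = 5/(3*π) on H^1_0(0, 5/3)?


||u||_L² / ||u'||_L² = 5*sqrt(3)/18 < C_P = 5/(3*π).

u(x) = -7·x^2·(5/3 − x)^2, so u'(x) = 14*x*(-18*x^2 + 45*x - 25)/9.
u(x) = -7·x^2·(5/3 − x)^2 vanishes at x = 0 and x = 5/3, so u ∈ H^1_0(0, 5/3). Differentiate via the product rule and integrate the resulting polynomials term by term.
  ∫_0^5/3 u² dx = ∫_0^5/3 (49*x^8 - 980*x^7/3 + 2450*x^6/3 - 24500*x^5/27 + 30625*x^4/81) dx. Term by term:
    ∫_0^5/3 49*x^8 dx = 95703125/177147;  ∫_0^5/3 -980*x^7/3 dx = -95703125/39366;  ∫_0^5/3 2450*x^6/3 dx = 27343750/6561;
    ∫_0^5/3 -24500*x^5/27 dx = -191406250/59049;  ∫_0^5/3 30625*x^4/81 dx = 19140625/19683.
  Sum: 95703125/177147 − 95703125/39366 + 27343750/6561 − 191406250/59049 + 19140625/19683 = 2734375/354294.
  ∫_0^5/3 (u')² dx = ∫_0^5/3 (784*x^6 - 3920*x^5 + 63700*x^4/9 - 49000*x^3/9 + 122500*x^2/81) dx. Term by term:
    ∫_0^5/3 784*x^6 dx = 8750000/2187;  ∫_0^5/3 -3920*x^5 dx = -30625000/2187;  ∫_0^5/3 63700*x^4/9 dx = 39812500/2187;
    ∫_0^5/3 -49000*x^3/9 dx = -7656250/729;  ∫_0^5/3 122500*x^2/81 dx = 15312500/6561.
  Sum: 8750000/2187 − 30625000/2187 + 39812500/2187 − 7656250/729 + 15312500/6561 = 218750/6561.
∫_0^5/3 u² dx = 2734375/354294, so ||u||_L² = 625*sqrt(42)/1458.
∫_0^5/3 (u')² dx = 218750/6561, so ||u'||_L² = 125*sqrt(14)/81.
Ratio ||u||_L² / ||u'||_L² = 5*sqrt(3)/18.
Sharp Poincaré constant on H^1_0(0, 5/3) is C_P = L/π = 5/(3*π), achieved by sin(3*π/5·x).
A polynomial bump cannot attain the sharp Poincaré constant (only the first sine eigenfunction does), so the ratio is strictly less than C_P, consistent with ||u||_L² ≤ C_P ||u'||_L².


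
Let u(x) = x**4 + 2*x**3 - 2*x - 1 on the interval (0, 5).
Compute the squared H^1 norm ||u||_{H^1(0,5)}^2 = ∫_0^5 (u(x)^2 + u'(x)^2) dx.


||u||_{H^1}^2 = 96073825/126

The H^1 norm (squared) on an interval (0, L) is
  ||u||_{H^1}^2 = ∫_0^L u(x)^2 dx + ∫_0^L u'(x)^2 dx.
Compute u'(x) = 4*x**3 + 6*x**2 - 2.
Then u(x)^2 = x**8 + 4*x**7 + 4*x**6 - 4*x**5 - 10*x**4 - 4*x**3 + 4*x**2 + 4*x + 1 and u'(x)^2 = 16*x**6 + 48*x**5 + 36*x**4 - 16*x**3 - 24*x**2 + 4.
Integrate each monomial from 0 to 5 using ∫_0^5 c·x^n dx = c·5^(n+1)/(n+1):
  ∫_0^5 u(x)^2 dx = ∫_0^5 (x^8 + 4*x^7 + 4*x^6 - 4*x^5 - 10*x^4 - 4*x^3 + 4*x^2 + 4*x + 1) dx. Term by term:
    ∫_0^5 x^8 dx = 1953125/9;  ∫_0^5 4*x^7 dx = 390625/2;  ∫_0^5 4*x^6 dx = 312500/7;
    ∫_0^5 -4*x^5 dx = -31250/3;  ∫_0^5 -10*x^4 dx = -6250;  ∫_0^5 -4*x^3 dx = -625;
    ∫_0^5 4*x^2 dx = 500/3;  ∫_0^5 4*x dx = 50;  ∫_0^5 1 dx = 5.
  Sum: 1953125/9 + 390625/2 + 312500/7 − 31250/3 − 6250 − 625 + 500/3 + 50 + 5 = 55427305/126.
  ∫_0^5 u'(x)^2 dx = ∫_0^5 (16*x^6 + 48*x^5 + 36*x^4 - 16*x^3 - 24*x^2 + 4) dx. Term by term:
    ∫_0^5 16*x^6 dx = 1250000/7;  ∫_0^5 48*x^5 dx = 125000;  ∫_0^5 36*x^4 dx = 22500;
    ∫_0^5 -16*x^3 dx = -2500;  ∫_0^5 -24*x^2 dx = -1000;  ∫_0^5 4 dx = 20.
  Sum: 1250000/7 + 125000 + 22500 − 2500 − 1000 + 20 = 2258140/7.
Adding: ||u||_{H^1}^2 = 55427305/126 + 2258140/7 = 96073825/126.
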